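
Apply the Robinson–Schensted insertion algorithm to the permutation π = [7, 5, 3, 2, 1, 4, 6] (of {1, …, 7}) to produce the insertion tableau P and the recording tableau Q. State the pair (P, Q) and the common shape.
P = [1, 4, 6] / [2] / [3] / [5] / [7];  Q = [1, 6, 7] / [2] / [3] / [4] / [5];  common shape = (3, 1, 1, 1, 1)

Row-insert the values π_1, π_2, … into P one at a time, bumping the leftmost entry strictly greater than the inserted value down to the next row. The recording tableau Q records, in position (i, j), the step at which that cell was added to P.
  Insert 7 (step 1): P = [7];  Q = [1]
  Insert 5 (step 2): P = [5] / [7];  Q = [1] / [2]
  Insert 3 (step 3): P = [3] / [5] / [7];  Q = [1] / [2] / [3]
  Insert 2 (step 4): P = [2] / [3] / [5] / [7];  Q = [1] / [2] / [3] / [4]
  Insert 1 (step 5): P = [1] / [2] / [3] / [5] / [7];  Q = [1] / [2] / [3] / [4] / [5]
  Insert 4 (step 6): P = [1, 4] / [2] / [3] / [5] / [7];  Q = [1, 6] / [2] / [3] / [4] / [5]
  Insert 6 (step 7): P = [1, 4, 6] / [2] / [3] / [5] / [7];  Q = [1, 6, 7] / [2] / [3] / [4] / [5]
Final shape: (3, 1, 1, 1, 1).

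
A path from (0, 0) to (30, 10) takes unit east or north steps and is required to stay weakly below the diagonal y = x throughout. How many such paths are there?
Number of paths = 574221648

By the reflection principle (André's argument), the number of monotone paths to (30, 10) with n ≤ m that never go above y = x is C(40, 30) − C(40, 31) = 847660528 − 273438880 = 574221648.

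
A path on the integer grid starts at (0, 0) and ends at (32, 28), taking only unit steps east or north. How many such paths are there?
Number of paths = 103719945525634515

A monotone lattice path from (0, 0) to (32, 28) consists of 32 east steps and 28 north steps in some order, so it is determined by which 32 of the 60 steps are east. The count is C(60, 32) = 103719945525634515.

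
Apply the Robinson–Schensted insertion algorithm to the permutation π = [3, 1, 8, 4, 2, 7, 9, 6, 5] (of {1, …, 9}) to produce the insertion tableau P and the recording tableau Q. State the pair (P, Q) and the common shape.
P = [1, 2, 5, 9] / [3, 4, 6] / [7] / [8];  Q = [1, 3, 6, 7] / [2, 4, 8] / [5] / [9];  common shape = (4, 3, 1, 1)

Row-insert the values π_1, π_2, … into P one at a time, bumping the leftmost entry strictly greater than the inserted value down to the next row. The recording tableau Q records, in position (i, j), the step at which that cell was added to P.
  Insert 3 (step 1): P = [3];  Q = [1]
  Insert 1 (step 2): P = [1] / [3];  Q = [1] / [2]
  Insert 8 (step 3): P = [1, 8] / [3];  Q = [1, 3] / [2]
  Insert 4 (step 4): P = [1, 4] / [3, 8];  Q = [1, 3] / [2, 4]
  Insert 2 (step 5): P = [1, 2] / [3, 4] / [8];  Q = [1, 3] / [2, 4] / [5]
  Insert 7 (step 6): P = [1, 2, 7] / [3, 4] / [8];  Q = [1, 3, 6] / [2, 4] / [5]
  Insert 9 (step 7): P = [1, 2, 7, 9] / [3, 4] / [8];  Q = [1, 3, 6, 7] / [2, 4] / [5]
  Insert 6 (step 8): P = [1, 2, 6, 9] / [3, 4, 7] / [8];  Q = [1, 3, 6, 7] / [2, 4, 8] / [5]
  Insert 5 (step 9): P = [1, 2, 5, 9] / [3, 4, 6] / [7] / [8];  Q = [1, 3, 6, 7] / [2, 4, 8] / [5] / [9]
Final shape: (4, 3, 1, 1).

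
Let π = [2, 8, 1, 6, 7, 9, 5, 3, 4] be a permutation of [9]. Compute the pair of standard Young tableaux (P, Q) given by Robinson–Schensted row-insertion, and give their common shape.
P = [1, 3, 4, 9] / [2, 5, 7] / [6] / [8];  Q = [1, 2, 5, 6] / [3, 4, 9] / [7] / [8];  common shape = (4, 3, 1, 1)

Row-insert the values π_1, π_2, … into P one at a time, bumping the leftmost entry strictly greater than the inserted value down to the next row. The recording tableau Q records, in position (i, j), the step at which that cell was added to P.
  Insert 2 (step 1): P = [2];  Q = [1]
  Insert 8 (step 2): P = [2, 8];  Q = [1, 2]
  Insert 1 (step 3): P = [1, 8] / [2];  Q = [1, 2] / [3]
  Insert 6 (step 4): P = [1, 6] / [2, 8];  Q = [1, 2] / [3, 4]
  Insert 7 (step 5): P = [1, 6, 7] / [2, 8];  Q = [1, 2, 5] / [3, 4]
  Insert 9 (step 6): P = [1, 6, 7, 9] / [2, 8];  Q = [1, 2, 5, 6] / [3, 4]
  Insert 5 (step 7): P = [1, 5, 7, 9] / [2, 6] / [8];  Q = [1, 2, 5, 6] / [3, 4] / [7]
  Insert 3 (step 8): P = [1, 3, 7, 9] / [2, 5] / [6] / [8];  Q = [1, 2, 5, 6] / [3, 4] / [7] / [8]
  Insert 4 (step 9): P = [1, 3, 4, 9] / [2, 5, 7] / [6] / [8];  Q = [1, 2, 5, 6] / [3, 4, 9] / [7] / [8]
Final shape: (4, 3, 1, 1).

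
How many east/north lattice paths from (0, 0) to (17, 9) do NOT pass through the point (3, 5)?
Number of paths = 2953190

Total paths from (0, 0) to (17, 9): C(26, 17) = 3124550. Paths through (3, 5): (paths (0, 0) → (3, 5)) × (paths (3, 5) → (17, 9)) = C(8, 3) · C(18, 14) = 56 · 3060 = 171360. Avoidance count = 3124550 − 171360 = 2953190.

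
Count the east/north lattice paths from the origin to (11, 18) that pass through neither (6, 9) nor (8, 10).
Number of paths = 19834685

Inclusion–exclusion. Total paths: C(29, 11) = 34597290. Through P₁: C(15, 6)·C(14, 5) = 10020010. Through P₂: C(18, 8)·C(11, 3) = 7220070. Since P₁ is strictly southwest of P₂, a monotone path through both must visit P₁ then P₂; paths through both = C(15, 6)·C(3, 2)·C(11, 3) = 2477475. Avoid both = 34597290 − 10020010 − 7220070 + 2477475 = 19834685.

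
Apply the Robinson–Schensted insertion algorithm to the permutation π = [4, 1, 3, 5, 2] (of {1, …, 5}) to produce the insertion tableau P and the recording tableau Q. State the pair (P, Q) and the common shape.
P = [1, 2, 5] / [3] / [4];  Q = [1, 3, 4] / [2] / [5];  common shape = (3, 1, 1)

Row-insert the values π_1, π_2, … into P one at a time, bumping the leftmost entry strictly greater than the inserted value down to the next row. The recording tableau Q records, in position (i, j), the step at which that cell was added to P.
  Insert 4 (step 1): P = [4];  Q = [1]
  Insert 1 (step 2): P = [1] / [4];  Q = [1] / [2]
  Insert 3 (step 3): P = [1, 3] / [4];  Q = [1, 3] / [2]
  Insert 5 (step 4): P = [1, 3, 5] / [4];  Q = [1, 3, 4] / [2]
  Insert 2 (step 5): P = [1, 2, 5] / [3] / [4];  Q = [1, 3, 4] / [2] / [5]
Final shape: (3, 1, 1).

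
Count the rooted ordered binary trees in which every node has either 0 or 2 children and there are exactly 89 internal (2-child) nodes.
C_89 = 254224158304000796523953440778841647086547372026600

These full binary trees are counted by the Catalan number C_n = (1/(n + 1)) · C(2n, n). For n = 89: C_89 = (1/90) · C(178, 89) = 22880174247360071687155809670095748237789263482394000/90 = 254224158304000796523953440778841647086547372026600.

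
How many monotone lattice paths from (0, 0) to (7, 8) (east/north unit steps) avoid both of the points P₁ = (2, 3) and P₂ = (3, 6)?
Number of paths = 3255

Inclusion–exclusion. Total paths: C(15, 7) = 6435. Through P₁: C(5, 2)·C(10, 5) = 2520. Through P₂: C(9, 3)·C(6, 4) = 1260. Since P₁ is strictly southwest of P₂, a monotone path through both must visit P₁ then P₂; paths through both = C(5, 2)·C(4, 1)·C(6, 4) = 600. Avoid both = 6435 − 2520 − 1260 + 600 = 3255.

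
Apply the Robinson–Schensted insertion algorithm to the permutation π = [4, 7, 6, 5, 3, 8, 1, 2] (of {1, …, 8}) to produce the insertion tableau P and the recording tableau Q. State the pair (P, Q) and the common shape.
P = [1, 2, 8] / [3, 5] / [4] / [6] / [7];  Q = [1, 2, 6] / [3, 8] / [4] / [5] / [7];  common shape = (3, 2, 1, 1, 1)

Row-insert the values π_1, π_2, … into P one at a time, bumping the leftmost entry strictly greater than the inserted value down to the next row. The recording tableau Q records, in position (i, j), the step at which that cell was added to P.
  Insert 4 (step 1): P = [4];  Q = [1]
  Insert 7 (step 2): P = [4, 7];  Q = [1, 2]
  Insert 6 (step 3): P = [4, 6] / [7];  Q = [1, 2] / [3]
  Insert 5 (step 4): P = [4, 5] / [6] / [7];  Q = [1, 2] / [3] / [4]
  Insert 3 (step 5): P = [3, 5] / [4] / [6] / [7];  Q = [1, 2] / [3] / [4] / [5]
  Insert 8 (step 6): P = [3, 5, 8] / [4] / [6] / [7];  Q = [1, 2, 6] / [3] / [4] / [5]
  Insert 1 (step 7): P = [1, 5, 8] / [3] / [4] / [6] / [7];  Q = [1, 2, 6] / [3] / [4] / [5] / [7]
  Insert 2 (step 8): P = [1, 2, 8] / [3, 5] / [4] / [6] / [7];  Q = [1, 2, 6] / [3, 8] / [4] / [5] / [7]
Final shape: (3, 2, 1, 1, 1).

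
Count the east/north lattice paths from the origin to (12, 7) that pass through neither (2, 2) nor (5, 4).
Number of paths = 24450

Inclusion–exclusion. Total paths: C(19, 12) = 50388. Through P₁: C(4, 2)·C(15, 10) = 18018. Through P₂: C(9, 5)·C(10, 7) = 15120. Since P₁ is strictly southwest of P₂, a monotone path through both must visit P₁ then P₂; paths through both = C(4, 2)·C(5, 3)·C(10, 7) = 7200. Avoid both = 50388 − 18018 − 15120 + 7200 = 24450.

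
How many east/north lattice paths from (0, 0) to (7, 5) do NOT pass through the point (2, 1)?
Number of paths = 414

Total paths from (0, 0) to (7, 5): C(12, 7) = 792. Paths through (2, 1): (paths (0, 0) → (2, 1)) × (paths (2, 1) → (7, 5)) = C(3, 2) · C(9, 5) = 3 · 126 = 378. Avoidance count = 792 − 378 = 414.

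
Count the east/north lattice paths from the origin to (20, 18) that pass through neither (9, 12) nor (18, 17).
Number of paths = 18092963560

Inclusion–exclusion. Total paths: C(38, 20) = 33578000610. Through P₁: C(21, 9)·C(17, 11) = 3637677680. Through P₂: C(35, 18)·C(3, 2) = 13612702950. Since P₁ is strictly southwest of P₂, a monotone path through both must visit P₁ then P₂; paths through both = C(21, 9)·C(14, 9)·C(3, 2) = 1765343580. Avoid both = 33578000610 − 3637677680 − 13612702950 + 1765343580 = 18092963560.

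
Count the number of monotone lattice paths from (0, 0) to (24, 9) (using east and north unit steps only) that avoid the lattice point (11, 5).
Number of paths = 28171260

Total paths from (0, 0) to (24, 9): C(33, 24) = 38567100. Paths through (11, 5): (paths (0, 0) → (11, 5)) × (paths (11, 5) → (24, 9)) = C(16, 11) · C(17, 13) = 4368 · 2380 = 10395840. Avoidance count = 38567100 − 10395840 = 28171260.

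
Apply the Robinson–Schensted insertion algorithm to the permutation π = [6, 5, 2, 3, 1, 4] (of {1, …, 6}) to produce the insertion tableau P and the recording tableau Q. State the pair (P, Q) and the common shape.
P = [1, 3, 4] / [2] / [5] / [6];  Q = [1, 4, 6] / [2] / [3] / [5];  common shape = (3, 1, 1, 1)

Row-insert the values π_1, π_2, … into P one at a time, bumping the leftmost entry strictly greater than the inserted value down to the next row. The recording tableau Q records, in position (i, j), the step at which that cell was added to P.
  Insert 6 (step 1): P = [6];  Q = [1]
  Insert 5 (step 2): P = [5] / [6];  Q = [1] / [2]
  Insert 2 (step 3): P = [2] / [5] / [6];  Q = [1] / [2] / [3]
  Insert 3 (step 4): P = [2, 3] / [5] / [6];  Q = [1, 4] / [2] / [3]
  Insert 1 (step 5): P = [1, 3] / [2] / [5] / [6];  Q = [1, 4] / [2] / [3] / [5]
  Insert 4 (step 6): P = [1, 3, 4] / [2] / [5] / [6];  Q = [1, 4, 6] / [2] / [3] / [5]
Final shape: (3, 1, 1, 1).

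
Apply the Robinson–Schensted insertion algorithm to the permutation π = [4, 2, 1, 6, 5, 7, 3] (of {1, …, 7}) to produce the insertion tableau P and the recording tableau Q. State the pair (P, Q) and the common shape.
P = [1, 3, 7] / [2, 5] / [4, 6];  Q = [1, 4, 6] / [2, 5] / [3, 7];  common shape = (3, 2, 2)

Row-insert the values π_1, π_2, … into P one at a time, bumping the leftmost entry strictly greater than the inserted value down to the next row. The recording tableau Q records, in position (i, j), the step at which that cell was added to P.
  Insert 4 (step 1): P = [4];  Q = [1]
  Insert 2 (step 2): P = [2] / [4];  Q = [1] / [2]
  Insert 1 (step 3): P = [1] / [2] / [4];  Q = [1] / [2] / [3]
  Insert 6 (step 4): P = [1, 6] / [2] / [4];  Q = [1, 4] / [2] / [3]
  Insert 5 (step 5): P = [1, 5] / [2, 6] / [4];  Q = [1, 4] / [2, 5] / [3]
  Insert 7 (step 6): P = [1, 5, 7] / [2, 6] / [4];  Q = [1, 4, 6] / [2, 5] / [3]
  Insert 3 (step 7): P = [1, 3, 7] / [2, 5] / [4, 6];  Q = [1, 4, 6] / [2, 5] / [3, 7]
Final shape: (3, 2, 2).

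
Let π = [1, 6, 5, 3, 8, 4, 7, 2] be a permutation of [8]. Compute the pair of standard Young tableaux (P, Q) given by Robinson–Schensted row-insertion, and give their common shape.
P = [1, 2, 4, 7] / [3, 8] / [5] / [6];  Q = [1, 2, 5, 7] / [3, 6] / [4] / [8];  common shape = (4, 2, 1, 1)

Row-insert the values π_1, π_2, … into P one at a time, bumping the leftmost entry strictly greater than the inserted value down to the next row. The recording tableau Q records, in position (i, j), the step at which that cell was added to P.
  Insert 1 (step 1): P = [1];  Q = [1]
  Insert 6 (step 2): P = [1, 6];  Q = [1, 2]
  Insert 5 (step 3): P = [1, 5] / [6];  Q = [1, 2] / [3]
  Insert 3 (step 4): P = [1, 3] / [5] / [6];  Q = [1, 2] / [3] / [4]
  Insert 8 (step 5): P = [1, 3, 8] / [5] / [6];  Q = [1, 2, 5] / [3] / [4]
  Insert 4 (step 6): P = [1, 3, 4] / [5, 8] / [6];  Q = [1, 2, 5] / [3, 6] / [4]
  Insert 7 (step 7): P = [1, 3, 4, 7] / [5, 8] / [6];  Q = [1, 2, 5, 7] / [3, 6] / [4]
  Insert 2 (step 8): P = [1, 2, 4, 7] / [3, 8] / [5] / [6];  Q = [1, 2, 5, 7] / [3, 6] / [4] / [8]
Final shape: (4, 2, 1, 1).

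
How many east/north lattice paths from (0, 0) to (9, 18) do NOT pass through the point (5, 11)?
Number of paths = 3245385

Total paths from (0, 0) to (9, 18): C(27, 9) = 4686825. Paths through (5, 11): (paths (0, 0) → (5, 11)) × (paths (5, 11) → (9, 18)) = C(16, 5) · C(11, 4) = 4368 · 330 = 1441440. Avoidance count = 4686825 − 1441440 = 3245385.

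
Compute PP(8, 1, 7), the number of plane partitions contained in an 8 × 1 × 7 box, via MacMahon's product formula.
PP(8, 1, 7) = 6435

Evaluate the triple product over i = 1..8, j = 1..1, k = 1..7. The factors are (2/1) · (3/2) · (4/3) · (5/4) · (6/5) · (7/6) · (8/7) · (3/2) · … (56 factors total). The numerators and denominators telescope so the product is an integer; carrying out the multiplication exactly gives PP(8, 1, 7) = 6435.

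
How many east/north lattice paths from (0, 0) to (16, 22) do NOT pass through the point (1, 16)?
Number of paths = 22239051942

Total paths from (0, 0) to (16, 22): C(38, 16) = 22239974430. Paths through (1, 16): (paths (0, 0) → (1, 16)) × (paths (1, 16) → (16, 22)) = C(17, 1) · C(21, 15) = 17 · 54264 = 922488. Avoidance count = 22239974430 − 922488 = 22239051942.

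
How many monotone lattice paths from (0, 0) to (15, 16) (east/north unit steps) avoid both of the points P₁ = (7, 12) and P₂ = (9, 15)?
Number of paths = 269972767

Inclusion–exclusion. Total paths: C(31, 15) = 300540195. Through P₁: C(19, 7)·C(12, 8) = 24942060. Through P₂: C(24, 9)·C(7, 6) = 9152528. Since P₁ is strictly southwest of P₂, a monotone path through both must visit P₁ then P₂; paths through both = C(19, 7)·C(5, 2)·C(7, 6) = 3527160. Avoid both = 300540195 − 24942060 − 9152528 + 3527160 = 269972767.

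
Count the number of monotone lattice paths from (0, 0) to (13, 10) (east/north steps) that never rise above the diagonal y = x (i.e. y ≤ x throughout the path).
Number of paths = 326876

By the reflection principle (André's argument), the number of monotone paths to (13, 10) with n ≤ m that never go above y = x is C(23, 13) − C(23, 14) = 1144066 − 817190 = 326876.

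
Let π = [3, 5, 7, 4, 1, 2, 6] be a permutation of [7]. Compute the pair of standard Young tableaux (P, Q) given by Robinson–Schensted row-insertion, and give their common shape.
P = [1, 2, 6] / [3, 4, 7] / [5];  Q = [1, 2, 3] / [4, 6, 7] / [5];  common shape = (3, 3, 1)

Row-insert the values π_1, π_2, … into P one at a time, bumping the leftmost entry strictly greater than the inserted value down to the next row. The recording tableau Q records, in position (i, j), the step at which that cell was added to P.
  Insert 3 (step 1): P = [3];  Q = [1]
  Insert 5 (step 2): P = [3, 5];  Q = [1, 2]
  Insert 7 (step 3): P = [3, 5, 7];  Q = [1, 2, 3]
  Insert 4 (step 4): P = [3, 4, 7] / [5];  Q = [1, 2, 3] / [4]
  Insert 1 (step 5): P = [1, 4, 7] / [3] / [5];  Q = [1, 2, 3] / [4] / [5]
  Insert 2 (step 6): P = [1, 2, 7] / [3, 4] / [5];  Q = [1, 2, 3] / [4, 6] / [5]
  Insert 6 (step 7): P = [1, 2, 6] / [3, 4, 7] / [5];  Q = [1, 2, 3] / [4, 6, 7] / [5]
Final shape: (3, 3, 1).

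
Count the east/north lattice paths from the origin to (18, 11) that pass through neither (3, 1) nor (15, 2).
Number of paths = 21503770

Inclusion–exclusion. Total paths: C(29, 18) = 34597290. Through P₁: C(4, 3)·C(25, 15) = 13075040. Through P₂: C(17, 15)·C(12, 3) = 29920. Since P₁ is strictly southwest of P₂, a monotone path through both must visit P₁ then P₂; paths through both = C(4, 3)·C(13, 12)·C(12, 3) = 11440. Avoid both = 34597290 − 13075040 − 29920 + 11440 = 21503770.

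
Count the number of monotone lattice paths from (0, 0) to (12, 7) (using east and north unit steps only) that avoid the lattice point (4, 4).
Number of paths = 38838

Total paths from (0, 0) to (12, 7): C(19, 12) = 50388. Paths through (4, 4): (paths (0, 0) → (4, 4)) × (paths (4, 4) → (12, 7)) = C(8, 4) · C(11, 8) = 70 · 165 = 11550. Avoidance count = 50388 − 11550 = 38838.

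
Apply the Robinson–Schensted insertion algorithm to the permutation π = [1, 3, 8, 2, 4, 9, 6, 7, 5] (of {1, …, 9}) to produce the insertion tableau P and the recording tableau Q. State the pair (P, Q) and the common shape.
P = [1, 2, 4, 5, 7] / [3, 6, 9] / [8];  Q = [1, 2, 3, 6, 8] / [4, 5, 7] / [9];  common shape = (5, 3, 1)

Row-insert the values π_1, π_2, … into P one at a time, bumping the leftmost entry strictly greater than the inserted value down to the next row. The recording tableau Q records, in position (i, j), the step at which that cell was added to P.
  Insert 1 (step 1): P = [1];  Q = [1]
  Insert 3 (step 2): P = [1, 3];  Q = [1, 2]
  Insert 8 (step 3): P = [1, 3, 8];  Q = [1, 2, 3]
  Insert 2 (step 4): P = [1, 2, 8] / [3];  Q = [1, 2, 3] / [4]
  Insert 4 (step 5): P = [1, 2, 4] / [3, 8];  Q = [1, 2, 3] / [4, 5]
  Insert 9 (step 6): P = [1, 2, 4, 9] / [3, 8];  Q = [1, 2, 3, 6] / [4, 5]
  Insert 6 (step 7): P = [1, 2, 4, 6] / [3, 8, 9];  Q = [1, 2, 3, 6] / [4, 5, 7]
  Insert 7 (step 8): P = [1, 2, 4, 6, 7] / [3, 8, 9];  Q = [1, 2, 3, 6, 8] / [4, 5, 7]
  Insert 5 (step 9): P = [1, 2, 4, 5, 7] / [3, 6, 9] / [8];  Q = [1, 2, 3, 6, 8] / [4, 5, 7] / [9]
Final shape: (5, 3, 1).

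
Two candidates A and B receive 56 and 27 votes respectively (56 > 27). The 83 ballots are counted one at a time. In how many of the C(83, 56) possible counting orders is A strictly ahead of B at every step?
Strict-lead orderings = 1780627443558247300152

Total orderings of the 83 votes with 56 for A: C(83, 56) = 5096278545356362962504. By the Bertrand ballot formula (Cycle Lemma / reflection principle), the number of orderings in which A is strictly ahead of B throughout is (p − q)/(p + q) · C(p + q, p) = (56 − 27)/(56 + 27) · 5096278545356362962504 = 1780627443558247300152.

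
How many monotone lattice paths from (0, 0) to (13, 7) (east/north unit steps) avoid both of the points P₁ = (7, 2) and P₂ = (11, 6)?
Number of paths = 31320

Inclusion–exclusion. Total paths: C(20, 13) = 77520. Through P₁: C(9, 7)·C(11, 6) = 16632. Through P₂: C(17, 11)·C(3, 2) = 37128. Since P₁ is strictly southwest of P₂, a monotone path through both must visit P₁ then P₂; paths through both = C(9, 7)·C(8, 4)·C(3, 2) = 7560. Avoid both = 77520 − 16632 − 37128 + 7560 = 31320.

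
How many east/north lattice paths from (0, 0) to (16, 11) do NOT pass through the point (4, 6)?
Number of paths = 11738415

Total paths from (0, 0) to (16, 11): C(27, 16) = 13037895. Paths through (4, 6): (paths (0, 0) → (4, 6)) × (paths (4, 6) → (16, 11)) = C(10, 4) · C(17, 12) = 210 · 6188 = 1299480. Avoidance count = 13037895 − 1299480 = 11738415.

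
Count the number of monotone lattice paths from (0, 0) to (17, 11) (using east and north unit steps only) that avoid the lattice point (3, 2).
Number of paths = 13302280

Total paths from (0, 0) to (17, 11): C(28, 17) = 21474180. Paths through (3, 2): (paths (0, 0) → (3, 2)) × (paths (3, 2) → (17, 11)) = C(5, 3) · C(23, 14) = 10 · 817190 = 8171900. Avoidance count = 21474180 − 8171900 = 13302280.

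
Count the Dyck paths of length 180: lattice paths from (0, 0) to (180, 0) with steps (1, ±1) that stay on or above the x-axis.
C_90 = 1000134600800354781929399250536541864362461089950800

These Dyck paths are counted by the Catalan number C_n = (1/(n + 1)) · C(2n, n). For n = 90: C_90 = (1/91) · C(180, 90) = 91012248672832285155575331798825309656983959185522800/91 = 1000134600800354781929399250536541864362461089950800.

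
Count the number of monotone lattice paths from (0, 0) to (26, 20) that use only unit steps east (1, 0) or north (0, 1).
Number of paths = 5608233007146

A monotone lattice path from (0, 0) to (26, 20) consists of 26 east steps and 20 north steps in some order, so it is determined by which 26 of the 46 steps are east. The count is C(46, 26) = 5608233007146.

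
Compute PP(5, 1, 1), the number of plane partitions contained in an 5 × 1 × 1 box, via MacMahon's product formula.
PP(5, 1, 1) = 6

Evaluate the triple product over i = 1..5, j = 1..1, k = 1..1. The factors are (2/1) · (3/2) · (4/3) · (5/4) · (6/5). The numerators and denominators telescope so the product is an integer; carrying out the multiplication exactly gives PP(5, 1, 1) = 6.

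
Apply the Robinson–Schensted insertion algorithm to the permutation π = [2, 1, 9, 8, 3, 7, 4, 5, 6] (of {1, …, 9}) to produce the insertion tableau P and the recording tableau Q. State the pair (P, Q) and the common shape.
P = [1, 3, 4, 5, 6] / [2, 7] / [8] / [9];  Q = [1, 3, 6, 8, 9] / [2, 4] / [5] / [7];  common shape = (5, 2, 1, 1)

Row-insert the values π_1, π_2, … into P one at a time, bumping the leftmost entry strictly greater than the inserted value down to the next row. The recording tableau Q records, in position (i, j), the step at which that cell was added to P.
  Insert 2 (step 1): P = [2];  Q = [1]
  Insert 1 (step 2): P = [1] / [2];  Q = [1] / [2]
  Insert 9 (step 3): P = [1, 9] / [2];  Q = [1, 3] / [2]
  Insert 8 (step 4): P = [1, 8] / [2, 9];  Q = [1, 3] / [2, 4]
  Insert 3 (step 5): P = [1, 3] / [2, 8] / [9];  Q = [1, 3] / [2, 4] / [5]
  Insert 7 (step 6): P = [1, 3, 7] / [2, 8] / [9];  Q = [1, 3, 6] / [2, 4] / [5]
  Insert 4 (step 7): P = [1, 3, 4] / [2, 7] / [8] / [9];  Q = [1, 3, 6] / [2, 4] / [5] / [7]
  Insert 5 (step 8): P = [1, 3, 4, 5] / [2, 7] / [8] / [9];  Q = [1, 3, 6, 8] / [2, 4] / [5] / [7]
  Insert 6 (step 9): P = [1, 3, 4, 5, 6] / [2, 7] / [8] / [9];  Q = [1, 3, 6, 8, 9] / [2, 4] / [5] / [7]
Final shape: (5, 2, 1, 1).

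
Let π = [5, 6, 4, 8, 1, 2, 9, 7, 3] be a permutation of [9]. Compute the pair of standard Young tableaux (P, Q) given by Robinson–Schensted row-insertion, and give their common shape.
P = [1, 2, 3, 9] / [4, 6, 7] / [5, 8];  Q = [1, 2, 4, 7] / [3, 6, 8] / [5, 9];  common shape = (4, 3, 2)

Row-insert the values π_1, π_2, … into P one at a time, bumping the leftmost entry strictly greater than the inserted value down to the next row. The recording tableau Q records, in position (i, j), the step at which that cell was added to P.
  Insert 5 (step 1): P = [5];  Q = [1]
  Insert 6 (step 2): P = [5, 6];  Q = [1, 2]
  Insert 4 (step 3): P = [4, 6] / [5];  Q = [1, 2] / [3]
  Insert 8 (step 4): P = [4, 6, 8] / [5];  Q = [1, 2, 4] / [3]
  Insert 1 (step 5): P = [1, 6, 8] / [4] / [5];  Q = [1, 2, 4] / [3] / [5]
  Insert 2 (step 6): P = [1, 2, 8] / [4, 6] / [5];  Q = [1, 2, 4] / [3, 6] / [5]
  Insert 9 (step 7): P = [1, 2, 8, 9] / [4, 6] / [5];  Q = [1, 2, 4, 7] / [3, 6] / [5]
  Insert 7 (step 8): P = [1, 2, 7, 9] / [4, 6, 8] / [5];  Q = [1, 2, 4, 7] / [3, 6, 8] / [5]
  Insert 3 (step 9): P = [1, 2, 3, 9] / [4, 6, 7] / [5, 8];  Q = [1, 2, 4, 7] / [3, 6, 8] / [5, 9]
Final shape: (4, 3, 2).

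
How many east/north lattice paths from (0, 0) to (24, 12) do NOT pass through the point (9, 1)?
Number of paths = 1174416100

Total paths from (0, 0) to (24, 12): C(36, 24) = 1251677700. Paths through (9, 1): (paths (0, 0) → (9, 1)) × (paths (9, 1) → (24, 12)) = C(10, 9) · C(26, 15) = 10 · 7726160 = 77261600. Avoidance count = 1251677700 − 77261600 = 1174416100.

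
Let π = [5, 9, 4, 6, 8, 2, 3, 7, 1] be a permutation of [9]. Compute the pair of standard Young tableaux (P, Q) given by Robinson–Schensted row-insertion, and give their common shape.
P = [1, 3, 7] / [2, 6, 8] / [4, 9] / [5];  Q = [1, 2, 5] / [3, 4, 8] / [6, 7] / [9];  common shape = (3, 3, 2, 1)

Row-insert the values π_1, π_2, … into P one at a time, bumping the leftmost entry strictly greater than the inserted value down to the next row. The recording tableau Q records, in position (i, j), the step at which that cell was added to P.
  Insert 5 (step 1): P = [5];  Q = [1]
  Insert 9 (step 2): P = [5, 9];  Q = [1, 2]
  Insert 4 (step 3): P = [4, 9] / [5];  Q = [1, 2] / [3]
  Insert 6 (step 4): P = [4, 6] / [5, 9];  Q = [1, 2] / [3, 4]
  Insert 8 (step 5): P = [4, 6, 8] / [5, 9];  Q = [1, 2, 5] / [3, 4]
  Insert 2 (step 6): P = [2, 6, 8] / [4, 9] / [5];  Q = [1, 2, 5] / [3, 4] / [6]
  Insert 3 (step 7): P = [2, 3, 8] / [4, 6] / [5, 9];  Q = [1, 2, 5] / [3, 4] / [6, 7]
  Insert 7 (step 8): P = [2, 3, 7] / [4, 6, 8] / [5, 9];  Q = [1, 2, 5] / [3, 4, 8] / [6, 7]
  Insert 1 (step 9): P = [1, 3, 7] / [2, 6, 8] / [4, 9] / [5];  Q = [1, 2, 5] / [3, 4, 8] / [6, 7] / [9]
Final shape: (3, 3, 2, 1).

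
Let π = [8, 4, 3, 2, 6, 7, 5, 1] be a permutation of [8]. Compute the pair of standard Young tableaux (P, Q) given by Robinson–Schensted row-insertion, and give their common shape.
P = [1, 5, 7] / [2, 6] / [3] / [4] / [8];  Q = [1, 5, 6] / [2, 7] / [3] / [4] / [8];  common shape = (3, 2, 1, 1, 1)

Row-insert the values π_1, π_2, … into P one at a time, bumping the leftmost entry strictly greater than the inserted value down to the next row. The recording tableau Q records, in position (i, j), the step at which that cell was added to P.
  Insert 8 (step 1): P = [8];  Q = [1]
  Insert 4 (step 2): P = [4] / [8];  Q = [1] / [2]
  Insert 3 (step 3): P = [3] / [4] / [8];  Q = [1] / [2] / [3]
  Insert 2 (step 4): P = [2] / [3] / [4] / [8];  Q = [1] / [2] / [3] / [4]
  Insert 6 (step 5): P = [2, 6] / [3] / [4] / [8];  Q = [1, 5] / [2] / [3] / [4]
  Insert 7 (step 6): P = [2, 6, 7] / [3] / [4] / [8];  Q = [1, 5, 6] / [2] / [3] / [4]
  Insert 5 (step 7): P = [2, 5, 7] / [3, 6] / [4] / [8];  Q = [1, 5, 6] / [2, 7] / [3] / [4]
  Insert 1 (step 8): P = [1, 5, 7] / [2, 6] / [3] / [4] / [8];  Q = [1, 5, 6] / [2, 7] / [3] / [4] / [8]
Final shape: (3, 2, 1, 1, 1).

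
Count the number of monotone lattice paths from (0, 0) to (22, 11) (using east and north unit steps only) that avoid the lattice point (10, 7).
Number of paths = 158141360

Total paths from (0, 0) to (22, 11): C(33, 22) = 193536720. Paths through (10, 7): (paths (0, 0) → (10, 7)) × (paths (10, 7) → (22, 11)) = C(17, 10) · C(16, 12) = 19448 · 1820 = 35395360. Avoidance count = 193536720 − 35395360 = 158141360.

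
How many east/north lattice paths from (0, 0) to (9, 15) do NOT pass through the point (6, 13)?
Number of paths = 1036184

Total paths from (0, 0) to (9, 15): C(24, 9) = 1307504. Paths through (6, 13): (paths (0, 0) → (6, 13)) × (paths (6, 13) → (9, 15)) = C(19, 6) · C(5, 3) = 27132 · 10 = 271320. Avoidance count = 1307504 − 271320 = 1036184.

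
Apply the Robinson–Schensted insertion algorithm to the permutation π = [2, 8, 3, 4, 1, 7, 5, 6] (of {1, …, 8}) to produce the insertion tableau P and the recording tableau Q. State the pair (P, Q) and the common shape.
P = [1, 3, 4, 5, 6] / [2, 7] / [8];  Q = [1, 2, 4, 6, 8] / [3, 7] / [5];  common shape = (5, 2, 1)

Row-insert the values π_1, π_2, … into P one at a time, bumping the leftmost entry strictly greater than the inserted value down to the next row. The recording tableau Q records, in position (i, j), the step at which that cell was added to P.
  Insert 2 (step 1): P = [2];  Q = [1]
  Insert 8 (step 2): P = [2, 8];  Q = [1, 2]
  Insert 3 (step 3): P = [2, 3] / [8];  Q = [1, 2] / [3]
  Insert 4 (step 4): P = [2, 3, 4] / [8];  Q = [1, 2, 4] / [3]
  Insert 1 (step 5): P = [1, 3, 4] / [2] / [8];  Q = [1, 2, 4] / [3] / [5]
  Insert 7 (step 6): P = [1, 3, 4, 7] / [2] / [8];  Q = [1, 2, 4, 6] / [3] / [5]
  Insert 5 (step 7): P = [1, 3, 4, 5] / [2, 7] / [8];  Q = [1, 2, 4, 6] / [3, 7] / [5]
  Insert 6 (step 8): P = [1, 3, 4, 5, 6] / [2, 7] / [8];  Q = [1, 2, 4, 6, 8] / [3, 7] / [5]
Final shape: (5, 2, 1).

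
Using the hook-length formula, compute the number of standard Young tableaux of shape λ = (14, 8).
# SYT of shape (14, 8) = 149226

Hook-length formula: f^λ = n! / Π hook(c), product over all cells c of the Young diagram. For λ = (14, 8), n = 22 boxes. Hook lengths by row (left-to-right, top-to-bottom): [15, 14, 13, 12, 11, 10, 9, 8, 6, 5, 4, 3, 2, 1]; [8, 7, 6, 5, 4, 3, 2, 1]. Product of hooks = 7532204359680000. So f^λ = 22! / 7532204359680000 = 1124000727777607680000 / 7532204359680000 = 149226.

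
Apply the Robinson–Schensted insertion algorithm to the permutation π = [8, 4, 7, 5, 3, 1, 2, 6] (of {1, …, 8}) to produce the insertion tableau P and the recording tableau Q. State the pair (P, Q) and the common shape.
P = [1, 2, 6] / [3, 5] / [4] / [7] / [8];  Q = [1, 3, 8] / [2, 7] / [4] / [5] / [6];  common shape = (3, 2, 1, 1, 1)

Row-insert the values π_1, π_2, … into P one at a time, bumping the leftmost entry strictly greater than the inserted value down to the next row. The recording tableau Q records, in position (i, j), the step at which that cell was added to P.
  Insert 8 (step 1): P = [8];  Q = [1]
  Insert 4 (step 2): P = [4] / [8];  Q = [1] / [2]
  Insert 7 (step 3): P = [4, 7] / [8];  Q = [1, 3] / [2]
  Insert 5 (step 4): P = [4, 5] / [7] / [8];  Q = [1, 3] / [2] / [4]
  Insert 3 (step 5): P = [3, 5] / [4] / [7] / [8];  Q = [1, 3] / [2] / [4] / [5]
  Insert 1 (step 6): P = [1, 5] / [3] / [4] / [7] / [8];  Q = [1, 3] / [2] / [4] / [5] / [6]
  Insert 2 (step 7): P = [1, 2] / [3, 5] / [4] / [7] / [8];  Q = [1, 3] / [2, 7] / [4] / [5] / [6]
  Insert 6 (step 8): P = [1, 2, 6] / [3, 5] / [4] / [7] / [8];  Q = [1, 3, 8] / [2, 7] / [4] / [5] / [6]
Final shape: (3, 2, 1, 1, 1).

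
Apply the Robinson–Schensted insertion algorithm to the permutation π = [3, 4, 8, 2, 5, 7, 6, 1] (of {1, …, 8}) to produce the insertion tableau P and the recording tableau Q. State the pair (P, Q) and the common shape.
P = [1, 4, 5, 6] / [2, 7] / [3] / [8];  Q = [1, 2, 3, 6] / [4, 5] / [7] / [8];  common shape = (4, 2, 1, 1)

Row-insert the values π_1, π_2, … into P one at a time, bumping the leftmost entry strictly greater than the inserted value down to the next row. The recording tableau Q records, in position (i, j), the step at which that cell was added to P.
  Insert 3 (step 1): P = [3];  Q = [1]
  Insert 4 (step 2): P = [3, 4];  Q = [1, 2]
  Insert 8 (step 3): P = [3, 4, 8];  Q = [1, 2, 3]
  Insert 2 (step 4): P = [2, 4, 8] / [3];  Q = [1, 2, 3] / [4]
  Insert 5 (step 5): P = [2, 4, 5] / [3, 8];  Q = [1, 2, 3] / [4, 5]
  Insert 7 (step 6): P = [2, 4, 5, 7] / [3, 8];  Q = [1, 2, 3, 6] / [4, 5]
  Insert 6 (step 7): P = [2, 4, 5, 6] / [3, 7] / [8];  Q = [1, 2, 3, 6] / [4, 5] / [7]
  Insert 1 (step 8): P = [1, 4, 5, 6] / [2, 7] / [3] / [8];  Q = [1, 2, 3, 6] / [4, 5] / [7] / [8]
Final shape: (4, 2, 1, 1).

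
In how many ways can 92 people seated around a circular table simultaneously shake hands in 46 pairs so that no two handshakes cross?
C_46 = 8740328711533173390046320

These noncrossing handshakes are counted by the Catalan number C_n = (1/(n + 1)) · C(2n, n). For n = 46: C_46 = (1/47) · C(92, 46) = 410795449442059149332177040/47 = 8740328711533173390046320.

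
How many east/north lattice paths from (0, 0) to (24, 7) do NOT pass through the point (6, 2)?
Number of paths = 1687403

Total paths from (0, 0) to (24, 7): C(31, 24) = 2629575. Paths through (6, 2): (paths (0, 0) → (6, 2)) × (paths (6, 2) → (24, 7)) = C(8, 6) · C(23, 18) = 28 · 33649 = 942172. Avoidance count = 2629575 − 942172 = 1687403.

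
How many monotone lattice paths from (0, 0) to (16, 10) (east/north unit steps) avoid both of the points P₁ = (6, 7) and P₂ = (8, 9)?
Number of paths = 4694833

Inclusion–exclusion. Total paths: C(26, 16) = 5311735. Through P₁: C(13, 6)·C(13, 10) = 490776. Through P₂: C(17, 8)·C(9, 8) = 218790. Since P₁ is strictly southwest of P₂, a monotone path through both must visit P₁ then P₂; paths through both = C(13, 6)·C(4, 2)·C(9, 8) = 92664. Avoid both = 5311735 − 490776 − 218790 + 92664 = 4694833.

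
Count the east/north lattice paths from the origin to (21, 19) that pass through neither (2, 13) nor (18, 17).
Number of paths = 85893223650

Inclusion–exclusion. Total paths: C(40, 21) = 131282408400. Through P₁: C(15, 2)·C(25, 19) = 18595500. Through P₂: C(35, 18)·C(5, 3) = 45375676500. Since P₁ is strictly southwest of P₂, a monotone path through both must visit P₁ then P₂; paths through both = C(15, 2)·C(20, 16)·C(5, 3) = 5087250. Avoid both = 131282408400 − 18595500 − 45375676500 + 5087250 = 85893223650.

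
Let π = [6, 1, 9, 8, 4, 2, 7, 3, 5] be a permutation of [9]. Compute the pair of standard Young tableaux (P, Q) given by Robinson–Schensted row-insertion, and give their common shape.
P = [1, 2, 3, 5] / [4, 7] / [6, 8] / [9];  Q = [1, 3, 7, 9] / [2, 4] / [5, 8] / [6];  common shape = (4, 2, 2, 1)

Row-insert the values π_1, π_2, … into P one at a time, bumping the leftmost entry strictly greater than the inserted value down to the next row. The recording tableau Q records, in position (i, j), the step at which that cell was added to P.
  Insert 6 (step 1): P = [6];  Q = [1]
  Insert 1 (step 2): P = [1] / [6];  Q = [1] / [2]
  Insert 9 (step 3): P = [1, 9] / [6];  Q = [1, 3] / [2]
  Insert 8 (step 4): P = [1, 8] / [6, 9];  Q = [1, 3] / [2, 4]
  Insert 4 (step 5): P = [1, 4] / [6, 8] / [9];  Q = [1, 3] / [2, 4] / [5]
  Insert 2 (step 6): P = [1, 2] / [4, 8] / [6] / [9];  Q = [1, 3] / [2, 4] / [5] / [6]
  Insert 7 (step 7): P = [1, 2, 7] / [4, 8] / [6] / [9];  Q = [1, 3, 7] / [2, 4] / [5] / [6]
  Insert 3 (step 8): P = [1, 2, 3] / [4, 7] / [6, 8] / [9];  Q = [1, 3, 7] / [2, 4] / [5, 8] / [6]
  Insert 5 (step 9): P = [1, 2, 3, 5] / [4, 7] / [6, 8] / [9];  Q = [1, 3, 7, 9] / [2, 4] / [5, 8] / [6]
Final shape: (4, 2, 2, 1).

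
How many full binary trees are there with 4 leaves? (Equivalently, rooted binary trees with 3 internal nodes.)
C_3 = 5

These full binary trees are counted by the Catalan number C_n = (1/(n + 1)) · C(2n, n). For n = 3: C_3 = (1/4) · C(6, 3) = 20/4 = 5.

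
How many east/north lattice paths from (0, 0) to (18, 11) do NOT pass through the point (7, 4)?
Number of paths = 24095370

Total paths from (0, 0) to (18, 11): C(29, 18) = 34597290. Paths through (7, 4): (paths (0, 0) → (7, 4)) × (paths (7, 4) → (18, 11)) = C(11, 7) · C(18, 11) = 330 · 31824 = 10501920. Avoidance count = 34597290 − 10501920 = 24095370.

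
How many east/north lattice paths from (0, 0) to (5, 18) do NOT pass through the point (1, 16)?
Number of paths = 33394

Total paths from (0, 0) to (5, 18): C(23, 5) = 33649. Paths through (1, 16): (paths (0, 0) → (1, 16)) × (paths (1, 16) → (5, 18)) = C(17, 1) · C(6, 4) = 17 · 15 = 255. Avoidance count = 33649 − 255 = 33394.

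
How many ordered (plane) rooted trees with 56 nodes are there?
C_55 = 1759414616608818870992479875972

These ordered rooted trees are counted by the Catalan number C_n = (1/(n + 1)) · C(2n, n). For n = 55: C_55 = (1/56) · C(110, 55) = 98527218530093856775578873054432/56 = 1759414616608818870992479875972.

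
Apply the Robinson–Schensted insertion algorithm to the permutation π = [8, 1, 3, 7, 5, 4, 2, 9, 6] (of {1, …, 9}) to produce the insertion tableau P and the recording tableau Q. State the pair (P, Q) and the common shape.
P = [1, 2, 4, 6] / [3, 9] / [5] / [7] / [8];  Q = [1, 3, 4, 8] / [2, 9] / [5] / [6] / [7];  common shape = (4, 2, 1, 1, 1)

Row-insert the values π_1, π_2, … into P one at a time, bumping the leftmost entry strictly greater than the inserted value down to the next row. The recording tableau Q records, in position (i, j), the step at which that cell was added to P.
  Insert 8 (step 1): P = [8];  Q = [1]
  Insert 1 (step 2): P = [1] / [8];  Q = [1] / [2]
  Insert 3 (step 3): P = [1, 3] / [8];  Q = [1, 3] / [2]
  Insert 7 (step 4): P = [1, 3, 7] / [8];  Q = [1, 3, 4] / [2]
  Insert 5 (step 5): P = [1, 3, 5] / [7] / [8];  Q = [1, 3, 4] / [2] / [5]
  Insert 4 (step 6): P = [1, 3, 4] / [5] / [7] / [8];  Q = [1, 3, 4] / [2] / [5] / [6]
  Insert 2 (step 7): P = [1, 2, 4] / [3] / [5] / [7] / [8];  Q = [1, 3, 4] / [2] / [5] / [6] / [7]
  Insert 9 (step 8): P = [1, 2, 4, 9] / [3] / [5] / [7] / [8];  Q = [1, 3, 4, 8] / [2] / [5] / [6] / [7]
  Insert 6 (step 9): P = [1, 2, 4, 6] / [3, 9] / [5] / [7] / [8];  Q = [1, 3, 4, 8] / [2, 9] / [5] / [6] / [7]
Final shape: (4, 2, 1, 1, 1).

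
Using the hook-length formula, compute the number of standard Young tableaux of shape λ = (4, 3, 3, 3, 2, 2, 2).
# SYT of shape (4, 3, 3, 3, 2, 2, 2) = 4434144

Hook-length formula: f^λ = n! / Π hook(c), product over all cells c of the Young diagram. For λ = (4, 3, 3, 3, 2, 2, 2), n = 19 boxes. Hook lengths by row (left-to-right, top-to-bottom): [10, 9, 5, 1]; [8, 7, 3]; [7, 6, 2]; [6, 5, 1]; [4, 3]; [3, 2]; [2, 1]. Product of hooks = 27433728000. So f^λ = 19! / 27433728000 = 121645100408832000 / 27433728000 = 4434144.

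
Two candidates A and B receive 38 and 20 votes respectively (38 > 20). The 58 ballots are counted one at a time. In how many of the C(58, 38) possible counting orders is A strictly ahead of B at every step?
Strict-lead orderings = 573285572389530

Total orderings of the 58 votes with 38 for A: C(58, 38) = 1847253511032930. By the Bertrand ballot formula (Cycle Lemma / reflection principle), the number of orderings in which A is strictly ahead of B throughout is (p − q)/(p + q) · C(p + q, p) = (38 − 20)/(38 + 20) · 1847253511032930 = 573285572389530.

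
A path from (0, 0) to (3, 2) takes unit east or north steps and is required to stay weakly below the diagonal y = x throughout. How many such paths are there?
Number of paths = 5

By the reflection principle (André's argument), the number of monotone paths to (3, 2) with n ≤ m that never go above y = x is C(5, 3) − C(5, 4) = 10 − 5 = 5.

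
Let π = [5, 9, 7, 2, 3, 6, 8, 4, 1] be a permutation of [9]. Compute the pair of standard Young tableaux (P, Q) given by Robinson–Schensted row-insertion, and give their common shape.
P = [1, 3, 4, 8] / [2, 6] / [5] / [7] / [9];  Q = [1, 2, 6, 7] / [3, 5] / [4] / [8] / [9];  common shape = (4, 2, 1, 1, 1)

Row-insert the values π_1, π_2, … into P one at a time, bumping the leftmost entry strictly greater than the inserted value down to the next row. The recording tableau Q records, in position (i, j), the step at which that cell was added to P.
  Insert 5 (step 1): P = [5];  Q = [1]
  Insert 9 (step 2): P = [5, 9];  Q = [1, 2]
  Insert 7 (step 3): P = [5, 7] / [9];  Q = [1, 2] / [3]
  Insert 2 (step 4): P = [2, 7] / [5] / [9];  Q = [1, 2] / [3] / [4]
  Insert 3 (step 5): P = [2, 3] / [5, 7] / [9];  Q = [1, 2] / [3, 5] / [4]
  Insert 6 (step 6): P = [2, 3, 6] / [5, 7] / [9];  Q = [1, 2, 6] / [3, 5] / [4]
  Insert 8 (step 7): P = [2, 3, 6, 8] / [5, 7] / [9];  Q = [1, 2, 6, 7] / [3, 5] / [4]
  Insert 4 (step 8): P = [2, 3, 4, 8] / [5, 6] / [7] / [9];  Q = [1, 2, 6, 7] / [3, 5] / [4] / [8]
  Insert 1 (step 9): P = [1, 3, 4, 8] / [2, 6] / [5] / [7] / [9];  Q = [1, 2, 6, 7] / [3, 5] / [4] / [8] / [9]
Final shape: (4, 2, 1, 1, 1).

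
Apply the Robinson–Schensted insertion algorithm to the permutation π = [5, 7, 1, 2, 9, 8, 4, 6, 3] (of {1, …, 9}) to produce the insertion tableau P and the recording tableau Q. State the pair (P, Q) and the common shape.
P = [1, 2, 3, 6] / [4, 7, 8] / [5] / [9];  Q = [1, 2, 5, 8] / [3, 4, 6] / [7] / [9];  common shape = (4, 3, 1, 1)

Row-insert the values π_1, π_2, … into P one at a time, bumping the leftmost entry strictly greater than the inserted value down to the next row. The recording tableau Q records, in position (i, j), the step at which that cell was added to P.
  Insert 5 (step 1): P = [5];  Q = [1]
  Insert 7 (step 2): P = [5, 7];  Q = [1, 2]
  Insert 1 (step 3): P = [1, 7] / [5];  Q = [1, 2] / [3]
  Insert 2 (step 4): P = [1, 2] / [5, 7];  Q = [1, 2] / [3, 4]
  Insert 9 (step 5): P = [1, 2, 9] / [5, 7];  Q = [1, 2, 5] / [3, 4]
  Insert 8 (step 6): P = [1, 2, 8] / [5, 7, 9];  Q = [1, 2, 5] / [3, 4, 6]
  Insert 4 (step 7): P = [1, 2, 4] / [5, 7, 8] / [9];  Q = [1, 2, 5] / [3, 4, 6] / [7]
  Insert 6 (step 8): P = [1, 2, 4, 6] / [5, 7, 8] / [9];  Q = [1, 2, 5, 8] / [3, 4, 6] / [7]
  Insert 3 (step 9): P = [1, 2, 3, 6] / [4, 7, 8] / [5] / [9];  Q = [1, 2, 5, 8] / [3, 4, 6] / [7] / [9]
Final shape: (4, 3, 1, 1).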